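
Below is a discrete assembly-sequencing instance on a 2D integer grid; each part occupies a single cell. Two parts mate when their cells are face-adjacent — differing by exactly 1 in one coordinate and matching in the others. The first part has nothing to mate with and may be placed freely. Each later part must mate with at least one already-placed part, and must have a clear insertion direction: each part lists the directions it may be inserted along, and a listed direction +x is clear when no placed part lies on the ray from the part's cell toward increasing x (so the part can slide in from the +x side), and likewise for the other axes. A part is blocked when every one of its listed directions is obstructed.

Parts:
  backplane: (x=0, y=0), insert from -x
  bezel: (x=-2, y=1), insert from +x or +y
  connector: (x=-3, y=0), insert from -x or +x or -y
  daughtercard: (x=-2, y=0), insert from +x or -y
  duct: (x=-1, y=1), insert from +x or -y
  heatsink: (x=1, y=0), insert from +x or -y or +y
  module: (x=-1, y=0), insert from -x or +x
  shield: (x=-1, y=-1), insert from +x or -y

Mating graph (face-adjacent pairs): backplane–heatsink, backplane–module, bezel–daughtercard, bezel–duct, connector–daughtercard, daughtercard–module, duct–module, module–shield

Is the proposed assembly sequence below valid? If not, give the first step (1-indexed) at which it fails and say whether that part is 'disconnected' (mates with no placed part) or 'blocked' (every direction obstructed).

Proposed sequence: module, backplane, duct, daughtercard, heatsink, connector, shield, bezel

Invalid at step 2 (blocked)

1. module@(-1, 0) [-x clear] — {module}
2. backplane@(0, 0) — -x all obstructed ⇒ blocked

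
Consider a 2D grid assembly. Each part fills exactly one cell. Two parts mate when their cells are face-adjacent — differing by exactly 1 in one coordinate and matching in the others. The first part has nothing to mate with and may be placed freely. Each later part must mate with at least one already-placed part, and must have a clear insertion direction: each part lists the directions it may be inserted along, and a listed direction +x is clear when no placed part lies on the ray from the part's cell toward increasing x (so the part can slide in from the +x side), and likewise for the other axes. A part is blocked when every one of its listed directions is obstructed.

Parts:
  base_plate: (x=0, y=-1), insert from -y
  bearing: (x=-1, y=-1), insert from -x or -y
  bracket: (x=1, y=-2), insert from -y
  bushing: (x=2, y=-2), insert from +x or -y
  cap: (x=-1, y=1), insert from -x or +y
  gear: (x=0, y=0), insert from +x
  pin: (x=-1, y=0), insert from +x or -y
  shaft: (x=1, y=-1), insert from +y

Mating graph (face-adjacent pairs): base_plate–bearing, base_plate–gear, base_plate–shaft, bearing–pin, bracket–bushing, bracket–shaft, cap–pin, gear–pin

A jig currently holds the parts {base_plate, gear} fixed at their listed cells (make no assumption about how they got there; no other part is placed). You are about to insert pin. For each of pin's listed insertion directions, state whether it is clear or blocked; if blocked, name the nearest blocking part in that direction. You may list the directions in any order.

+x: nearest on ray is gear@(0, 0) ⇒ blocked
-y: ray from pin(-1, 0) has no placed part ⇒ clear

+x: blocked by gear; -y: clear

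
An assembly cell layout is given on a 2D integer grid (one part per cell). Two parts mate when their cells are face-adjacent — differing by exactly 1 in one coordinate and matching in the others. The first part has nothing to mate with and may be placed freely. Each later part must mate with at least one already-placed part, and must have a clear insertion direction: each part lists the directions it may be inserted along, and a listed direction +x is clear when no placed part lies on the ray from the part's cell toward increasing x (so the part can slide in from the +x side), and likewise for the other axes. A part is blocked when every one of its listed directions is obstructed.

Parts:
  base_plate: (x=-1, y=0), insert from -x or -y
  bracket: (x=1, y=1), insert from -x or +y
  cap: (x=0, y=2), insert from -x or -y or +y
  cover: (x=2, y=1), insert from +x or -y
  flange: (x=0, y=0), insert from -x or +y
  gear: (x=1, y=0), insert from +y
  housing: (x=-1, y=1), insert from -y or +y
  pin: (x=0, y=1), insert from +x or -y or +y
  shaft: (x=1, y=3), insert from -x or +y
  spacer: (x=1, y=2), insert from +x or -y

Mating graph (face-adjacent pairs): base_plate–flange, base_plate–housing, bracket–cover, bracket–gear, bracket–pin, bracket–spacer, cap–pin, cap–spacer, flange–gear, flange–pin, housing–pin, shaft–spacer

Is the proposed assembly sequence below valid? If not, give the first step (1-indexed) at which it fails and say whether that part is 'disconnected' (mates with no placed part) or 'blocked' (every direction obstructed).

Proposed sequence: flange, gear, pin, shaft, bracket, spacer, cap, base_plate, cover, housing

1. flange@(0, 0) [-x clear] — {flange}
2. gear@(1, 0) [+y clear] — {flange, gear}
3. pin@(0, 1) [+x clear] — {flange, gear, pin}
4. shaft@(1, 3) — no placed neighbour ⇒ disconnected

Invalid at step 4 (disconnected)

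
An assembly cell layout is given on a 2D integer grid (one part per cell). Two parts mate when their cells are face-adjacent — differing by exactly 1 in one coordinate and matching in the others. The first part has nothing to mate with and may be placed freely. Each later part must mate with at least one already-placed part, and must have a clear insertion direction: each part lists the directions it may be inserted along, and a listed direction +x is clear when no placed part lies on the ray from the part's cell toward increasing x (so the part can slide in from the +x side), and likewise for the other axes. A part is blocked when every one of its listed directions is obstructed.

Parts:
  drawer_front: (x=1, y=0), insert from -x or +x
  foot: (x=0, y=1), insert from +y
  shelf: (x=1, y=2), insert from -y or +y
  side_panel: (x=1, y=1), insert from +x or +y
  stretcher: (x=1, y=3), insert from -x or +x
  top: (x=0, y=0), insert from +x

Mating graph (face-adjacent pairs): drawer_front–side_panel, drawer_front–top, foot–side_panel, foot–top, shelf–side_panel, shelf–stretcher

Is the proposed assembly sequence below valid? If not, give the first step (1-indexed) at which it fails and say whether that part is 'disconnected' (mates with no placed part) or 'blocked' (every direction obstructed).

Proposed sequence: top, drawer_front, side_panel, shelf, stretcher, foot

Valid

1. top@(0, 0) [+x clear] — {top}
2. drawer_front@(1, 0) [+x clear] — {drawer_front, top}
3. side_panel@(1, 1) [+x clear] — {drawer_front, side_panel, top}
4. shelf@(1, 2) [+y clear] — {drawer_front, shelf, side_panel, top}
5. stretcher@(1, 3) [-x clear] — {drawer_front, shelf, side_panel, stretcher, top}
6. foot@(0, 1) [+y clear] — {drawer_front, foot, shelf, side_panel, stretcher, top}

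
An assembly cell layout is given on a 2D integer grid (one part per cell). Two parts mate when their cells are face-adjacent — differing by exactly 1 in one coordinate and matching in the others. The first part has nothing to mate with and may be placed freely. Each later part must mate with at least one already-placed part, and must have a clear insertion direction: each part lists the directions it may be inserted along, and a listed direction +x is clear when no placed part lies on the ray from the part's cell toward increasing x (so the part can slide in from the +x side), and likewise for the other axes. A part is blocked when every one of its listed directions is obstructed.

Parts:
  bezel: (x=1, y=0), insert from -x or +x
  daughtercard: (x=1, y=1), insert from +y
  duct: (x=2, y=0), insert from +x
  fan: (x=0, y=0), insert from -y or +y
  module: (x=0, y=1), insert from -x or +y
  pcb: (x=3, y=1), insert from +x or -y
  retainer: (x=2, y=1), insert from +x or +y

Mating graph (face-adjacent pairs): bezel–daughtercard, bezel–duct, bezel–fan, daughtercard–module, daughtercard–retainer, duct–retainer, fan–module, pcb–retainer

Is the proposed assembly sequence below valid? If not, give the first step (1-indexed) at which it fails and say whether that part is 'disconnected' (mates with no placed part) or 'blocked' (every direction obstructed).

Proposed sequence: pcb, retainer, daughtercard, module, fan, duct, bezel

Invalid at step 7 (blocked)

1. pcb@(3, 1) [+x clear] — {pcb}
2. retainer@(2, 1) [+y clear] — {pcb, retainer}
3. daughtercard@(1, 1) [+y clear] — {daughtercard, pcb, retainer}
4. module@(0, 1) [-x clear] — {daughtercard, module, pcb, retainer}
5. fan@(0, 0) [-y clear] — {daughtercard, fan, module, pcb, retainer}
6. duct@(2, 0) [+x clear] — {daughtercard, duct, fan, module, pcb, retainer}
7. bezel@(1, 0) — -x/+x all obstructed ⇒ blocked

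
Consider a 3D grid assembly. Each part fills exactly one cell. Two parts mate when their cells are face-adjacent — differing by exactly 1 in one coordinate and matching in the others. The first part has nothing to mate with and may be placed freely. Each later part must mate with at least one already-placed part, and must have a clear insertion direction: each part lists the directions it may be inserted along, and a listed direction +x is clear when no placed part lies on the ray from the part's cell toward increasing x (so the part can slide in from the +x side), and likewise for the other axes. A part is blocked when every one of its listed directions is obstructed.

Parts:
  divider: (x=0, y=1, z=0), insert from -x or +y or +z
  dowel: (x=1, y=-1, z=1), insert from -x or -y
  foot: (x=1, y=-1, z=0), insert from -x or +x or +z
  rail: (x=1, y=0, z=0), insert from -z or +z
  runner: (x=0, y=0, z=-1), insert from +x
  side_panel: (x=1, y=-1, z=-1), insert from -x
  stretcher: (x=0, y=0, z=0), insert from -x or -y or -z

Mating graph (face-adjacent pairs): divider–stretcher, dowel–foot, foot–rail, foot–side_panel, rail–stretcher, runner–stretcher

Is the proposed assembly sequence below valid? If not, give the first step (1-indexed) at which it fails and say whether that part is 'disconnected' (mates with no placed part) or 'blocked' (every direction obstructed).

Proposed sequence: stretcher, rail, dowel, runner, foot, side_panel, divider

1. stretcher@(0, 0, 0) [-x clear] — {stretcher}
2. rail@(1, 0, 0) [-z clear] — {rail, stretcher}
3. dowel@(1, -1, 1) — no placed neighbour ⇒ disconnected

Invalid at step 3 (disconnected)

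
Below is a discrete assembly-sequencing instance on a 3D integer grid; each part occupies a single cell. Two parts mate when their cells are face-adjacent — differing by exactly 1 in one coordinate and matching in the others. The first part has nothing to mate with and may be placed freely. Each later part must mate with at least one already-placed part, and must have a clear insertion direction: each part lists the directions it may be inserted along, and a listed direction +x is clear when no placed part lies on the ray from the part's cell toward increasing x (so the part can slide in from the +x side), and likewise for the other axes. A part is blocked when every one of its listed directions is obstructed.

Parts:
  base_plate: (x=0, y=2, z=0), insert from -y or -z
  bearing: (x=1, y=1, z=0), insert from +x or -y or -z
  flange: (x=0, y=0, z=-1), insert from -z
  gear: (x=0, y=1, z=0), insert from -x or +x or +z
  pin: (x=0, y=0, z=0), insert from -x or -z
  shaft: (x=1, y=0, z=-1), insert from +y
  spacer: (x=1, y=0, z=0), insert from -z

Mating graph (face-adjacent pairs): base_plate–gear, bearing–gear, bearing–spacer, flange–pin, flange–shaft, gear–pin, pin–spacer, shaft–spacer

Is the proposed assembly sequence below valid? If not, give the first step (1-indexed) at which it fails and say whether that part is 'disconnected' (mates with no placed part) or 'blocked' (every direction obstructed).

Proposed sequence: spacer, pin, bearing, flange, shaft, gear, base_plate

Valid

1. spacer@(1, 0, 0) [-z clear] — {spacer}
2. pin@(0, 0, 0) [-x clear] — {pin, spacer}
3. bearing@(1, 1, 0) [+x clear] — {bearing, pin, spacer}
4. flange@(0, 0, -1) [-z clear] — {bearing, flange, pin, spacer}
5. shaft@(1, 0, -1) [+y clear] — {bearing, flange, pin, shaft, spacer}
6. gear@(0, 1, 0) [-x clear] — {bearing, flange, gear, pin, shaft, spacer}
7. base_plate@(0, 2, 0) [-z clear] — {base_plate, bearing, flange, gear, pin, shaft, spacer}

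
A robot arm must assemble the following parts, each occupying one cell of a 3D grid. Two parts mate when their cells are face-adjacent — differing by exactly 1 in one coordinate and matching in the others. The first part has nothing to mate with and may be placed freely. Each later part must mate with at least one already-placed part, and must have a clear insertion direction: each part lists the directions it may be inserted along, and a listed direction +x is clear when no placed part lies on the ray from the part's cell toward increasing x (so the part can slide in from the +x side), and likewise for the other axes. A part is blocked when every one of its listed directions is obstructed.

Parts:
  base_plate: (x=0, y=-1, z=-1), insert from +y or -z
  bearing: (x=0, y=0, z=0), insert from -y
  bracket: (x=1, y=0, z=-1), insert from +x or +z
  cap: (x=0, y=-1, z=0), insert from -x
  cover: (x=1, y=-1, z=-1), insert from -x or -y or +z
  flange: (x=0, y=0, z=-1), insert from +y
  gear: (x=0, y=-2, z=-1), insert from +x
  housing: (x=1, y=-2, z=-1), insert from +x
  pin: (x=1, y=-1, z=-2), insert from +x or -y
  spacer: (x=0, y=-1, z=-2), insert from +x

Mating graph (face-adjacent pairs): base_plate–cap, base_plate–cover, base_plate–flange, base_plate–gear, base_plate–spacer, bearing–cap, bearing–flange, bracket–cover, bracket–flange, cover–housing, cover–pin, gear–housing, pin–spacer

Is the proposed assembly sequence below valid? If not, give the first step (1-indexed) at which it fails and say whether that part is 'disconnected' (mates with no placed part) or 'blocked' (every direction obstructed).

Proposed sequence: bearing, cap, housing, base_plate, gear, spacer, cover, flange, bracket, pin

Invalid at step 3 (disconnected)

1. bearing@(0, 0, 0) [-y clear] — {bearing}
2. cap@(0, -1, 0) [-x clear] — {bearing, cap}
3. housing@(1, -2, -1) — no placed neighbour ⇒ disconnected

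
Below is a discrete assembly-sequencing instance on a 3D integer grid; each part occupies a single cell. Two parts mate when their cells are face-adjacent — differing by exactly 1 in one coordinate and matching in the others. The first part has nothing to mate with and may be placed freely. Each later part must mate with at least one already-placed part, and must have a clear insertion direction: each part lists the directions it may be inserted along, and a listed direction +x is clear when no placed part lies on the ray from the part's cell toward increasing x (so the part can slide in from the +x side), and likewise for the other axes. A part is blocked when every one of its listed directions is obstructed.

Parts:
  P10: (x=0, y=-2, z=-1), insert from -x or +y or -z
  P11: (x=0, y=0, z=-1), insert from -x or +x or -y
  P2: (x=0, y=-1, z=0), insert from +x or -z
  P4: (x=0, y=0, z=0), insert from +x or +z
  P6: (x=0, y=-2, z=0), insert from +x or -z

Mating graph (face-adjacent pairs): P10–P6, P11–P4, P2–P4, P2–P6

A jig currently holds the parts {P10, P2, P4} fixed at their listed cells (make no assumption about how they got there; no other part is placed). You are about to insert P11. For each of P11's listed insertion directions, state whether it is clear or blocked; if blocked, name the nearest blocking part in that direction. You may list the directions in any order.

+x: clear; -x: clear; -y: blocked by P10

-x: ray from P11(0, 0, -1) has no placed part ⇒ clear
+x: ray from P11(0, 0, -1) has no placed part ⇒ clear
-y: nearest on ray is P10@(0, -2, -1) ⇒ blocked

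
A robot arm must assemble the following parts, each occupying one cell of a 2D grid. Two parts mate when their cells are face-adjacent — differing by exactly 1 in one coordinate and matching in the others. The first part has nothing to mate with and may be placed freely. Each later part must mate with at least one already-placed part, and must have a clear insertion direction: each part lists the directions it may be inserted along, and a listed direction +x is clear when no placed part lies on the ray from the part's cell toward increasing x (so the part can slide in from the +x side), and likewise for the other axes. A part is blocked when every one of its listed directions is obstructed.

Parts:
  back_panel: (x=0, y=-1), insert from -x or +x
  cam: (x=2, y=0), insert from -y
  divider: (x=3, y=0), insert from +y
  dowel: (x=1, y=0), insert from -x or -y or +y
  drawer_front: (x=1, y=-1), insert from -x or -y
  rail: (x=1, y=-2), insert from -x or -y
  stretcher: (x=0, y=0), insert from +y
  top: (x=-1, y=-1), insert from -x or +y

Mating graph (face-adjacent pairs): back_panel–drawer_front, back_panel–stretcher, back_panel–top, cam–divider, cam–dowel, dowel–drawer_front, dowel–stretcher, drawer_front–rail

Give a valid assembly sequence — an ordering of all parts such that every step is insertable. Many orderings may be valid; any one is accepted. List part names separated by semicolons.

1. cam@(2, 0) [-y clear] — {cam}
2. dowel@(1, 0) [-x clear] — {cam, dowel}
3. stretcher@(0, 0) [+y clear] — {cam, dowel, stretcher}
4. drawer_front@(1, -1) [-x clear] — {cam, dowel, drawer_front, stretcher}
5. rail@(1, -2) [-x clear] — {cam, dowel, drawer_front, rail, stretcher}
6. back_panel@(0, -1) [-x clear] — {back_panel, cam, dowel, drawer_front, rail, stretcher}
7. top@(-1, -1) [-x clear] — {back_panel, cam, dowel, drawer_front, rail, stretcher, top}
8. divider@(3, 0) [+y clear] — {back_panel, cam, divider, dowel, drawer_front, rail, stretcher, top}

cam; dowel; stretcher; drawer_front; rail; back_panel; top; divider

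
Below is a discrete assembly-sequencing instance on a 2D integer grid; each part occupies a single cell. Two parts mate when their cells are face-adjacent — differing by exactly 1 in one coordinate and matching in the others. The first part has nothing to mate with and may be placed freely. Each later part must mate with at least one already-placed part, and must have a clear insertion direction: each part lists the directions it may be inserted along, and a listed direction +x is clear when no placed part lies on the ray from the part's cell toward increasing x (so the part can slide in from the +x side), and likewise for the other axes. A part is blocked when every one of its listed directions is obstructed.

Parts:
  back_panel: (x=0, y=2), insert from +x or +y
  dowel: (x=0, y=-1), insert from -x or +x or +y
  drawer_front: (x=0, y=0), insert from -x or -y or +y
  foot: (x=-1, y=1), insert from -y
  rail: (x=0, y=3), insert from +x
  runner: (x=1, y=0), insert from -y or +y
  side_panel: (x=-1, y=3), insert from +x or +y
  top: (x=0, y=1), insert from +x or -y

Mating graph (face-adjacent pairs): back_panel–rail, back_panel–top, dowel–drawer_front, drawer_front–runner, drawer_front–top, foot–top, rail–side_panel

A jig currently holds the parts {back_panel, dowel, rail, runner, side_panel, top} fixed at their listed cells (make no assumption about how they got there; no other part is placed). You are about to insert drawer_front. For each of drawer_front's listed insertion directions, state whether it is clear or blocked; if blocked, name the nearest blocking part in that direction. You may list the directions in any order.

-x: ray from drawer_front(0, 0) has no placed part ⇒ clear
-y: nearest on ray is dowel@(0, -1) ⇒ blocked
+y: nearest on ray is top@(0, 1) ⇒ blocked

+y: blocked by top; -x: clear; -y: blocked by dowel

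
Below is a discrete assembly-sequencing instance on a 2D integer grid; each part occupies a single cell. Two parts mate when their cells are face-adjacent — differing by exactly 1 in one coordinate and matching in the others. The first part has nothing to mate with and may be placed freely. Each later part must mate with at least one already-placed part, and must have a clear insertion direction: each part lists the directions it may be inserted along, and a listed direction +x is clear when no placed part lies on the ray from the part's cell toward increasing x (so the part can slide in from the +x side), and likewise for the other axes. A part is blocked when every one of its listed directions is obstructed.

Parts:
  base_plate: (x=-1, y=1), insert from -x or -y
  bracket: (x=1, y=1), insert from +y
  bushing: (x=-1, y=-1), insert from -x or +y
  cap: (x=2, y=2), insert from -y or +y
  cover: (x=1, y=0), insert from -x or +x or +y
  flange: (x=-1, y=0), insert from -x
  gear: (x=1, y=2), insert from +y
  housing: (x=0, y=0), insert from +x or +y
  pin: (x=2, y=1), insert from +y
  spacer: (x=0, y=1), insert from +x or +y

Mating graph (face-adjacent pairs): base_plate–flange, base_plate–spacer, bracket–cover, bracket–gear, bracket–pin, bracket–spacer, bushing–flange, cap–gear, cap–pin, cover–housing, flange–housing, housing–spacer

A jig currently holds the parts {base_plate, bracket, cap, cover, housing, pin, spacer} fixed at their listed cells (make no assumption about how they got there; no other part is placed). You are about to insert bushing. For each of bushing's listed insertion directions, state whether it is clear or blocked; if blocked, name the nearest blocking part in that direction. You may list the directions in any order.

-x: ray from bushing(-1, -1) has no placed part ⇒ clear
+y: nearest on ray is base_plate@(-1, 1) ⇒ blocked

+y: blocked by base_plate; -x: clear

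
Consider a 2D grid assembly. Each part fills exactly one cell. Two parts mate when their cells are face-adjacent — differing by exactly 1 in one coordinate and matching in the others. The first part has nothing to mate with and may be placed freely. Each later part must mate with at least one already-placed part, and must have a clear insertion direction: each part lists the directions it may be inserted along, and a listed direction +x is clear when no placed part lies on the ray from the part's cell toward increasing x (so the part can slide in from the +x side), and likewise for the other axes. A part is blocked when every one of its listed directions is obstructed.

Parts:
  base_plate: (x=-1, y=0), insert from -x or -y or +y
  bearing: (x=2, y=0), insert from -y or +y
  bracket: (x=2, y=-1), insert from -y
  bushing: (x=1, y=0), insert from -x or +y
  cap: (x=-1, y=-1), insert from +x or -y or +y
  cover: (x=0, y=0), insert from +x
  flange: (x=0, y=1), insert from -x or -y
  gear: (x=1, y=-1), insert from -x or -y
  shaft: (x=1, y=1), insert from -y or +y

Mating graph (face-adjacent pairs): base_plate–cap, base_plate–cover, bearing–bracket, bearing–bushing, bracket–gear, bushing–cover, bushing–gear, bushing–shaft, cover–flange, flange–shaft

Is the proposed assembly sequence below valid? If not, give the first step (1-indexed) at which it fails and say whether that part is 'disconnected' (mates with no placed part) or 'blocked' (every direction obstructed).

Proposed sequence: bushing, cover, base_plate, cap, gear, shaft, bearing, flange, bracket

1. bushing@(1, 0) [-x clear] — {bushing}
2. cover@(0, 0) — +x all obstructed ⇒ blocked

Invalid at step 2 (blocked)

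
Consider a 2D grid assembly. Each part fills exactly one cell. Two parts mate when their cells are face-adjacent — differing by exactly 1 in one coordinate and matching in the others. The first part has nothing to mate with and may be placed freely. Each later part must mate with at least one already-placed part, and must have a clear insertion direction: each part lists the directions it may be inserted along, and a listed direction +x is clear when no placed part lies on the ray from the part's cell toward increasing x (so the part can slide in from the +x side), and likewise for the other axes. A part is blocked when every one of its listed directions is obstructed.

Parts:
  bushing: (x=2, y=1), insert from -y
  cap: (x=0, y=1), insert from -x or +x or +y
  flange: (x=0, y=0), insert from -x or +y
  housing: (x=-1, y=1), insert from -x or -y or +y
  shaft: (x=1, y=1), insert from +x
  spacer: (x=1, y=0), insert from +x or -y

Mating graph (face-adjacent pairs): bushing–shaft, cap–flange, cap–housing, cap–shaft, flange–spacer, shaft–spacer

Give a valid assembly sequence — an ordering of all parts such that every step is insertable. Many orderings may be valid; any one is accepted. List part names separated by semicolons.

1. flange@(0, 0) [-x clear] — {flange}
2. cap@(0, 1) [-x clear] — {cap, flange}
3. shaft@(1, 1) [+x clear] — {cap, flange, shaft}
4. bushing@(2, 1) [-y clear] — {bushing, cap, flange, shaft}
5. housing@(-1, 1) [-x clear] — {bushing, cap, flange, housing, shaft}
6. spacer@(1, 0) [+x clear] — {bushing, cap, flange, housing, shaft, spacer}

flange; cap; shaft; bushing; housing; spacer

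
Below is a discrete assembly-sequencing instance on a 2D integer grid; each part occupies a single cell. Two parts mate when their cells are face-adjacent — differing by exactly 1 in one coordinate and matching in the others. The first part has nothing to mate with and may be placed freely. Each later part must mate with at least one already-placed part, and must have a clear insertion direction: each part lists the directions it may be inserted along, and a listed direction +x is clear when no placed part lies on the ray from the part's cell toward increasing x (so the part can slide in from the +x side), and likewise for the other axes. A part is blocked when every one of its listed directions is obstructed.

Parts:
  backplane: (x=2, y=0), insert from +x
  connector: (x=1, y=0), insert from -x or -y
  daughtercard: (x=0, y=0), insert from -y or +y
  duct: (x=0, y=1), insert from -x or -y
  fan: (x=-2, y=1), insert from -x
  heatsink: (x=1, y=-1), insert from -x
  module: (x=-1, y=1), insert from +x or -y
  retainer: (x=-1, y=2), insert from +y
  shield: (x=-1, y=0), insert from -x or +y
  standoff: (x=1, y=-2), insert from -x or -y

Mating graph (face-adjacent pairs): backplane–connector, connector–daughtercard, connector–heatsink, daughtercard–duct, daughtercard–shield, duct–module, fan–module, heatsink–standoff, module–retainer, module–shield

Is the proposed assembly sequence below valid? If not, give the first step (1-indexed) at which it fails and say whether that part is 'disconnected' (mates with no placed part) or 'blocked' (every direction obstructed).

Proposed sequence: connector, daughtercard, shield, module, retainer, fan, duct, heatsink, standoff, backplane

Invalid at step 7 (blocked)

1. connector@(1, 0) [-x clear] — {connector}
2. daughtercard@(0, 0) [-y clear] — {connector, daughtercard}
3. shield@(-1, 0) [-x clear] — {connector, daughtercard, shield}
4. module@(-1, 1) [+x clear] — {connector, daughtercard, module, shield}
5. retainer@(-1, 2) [+y clear] — {connector, daughtercard, module, retainer, shield}
6. fan@(-2, 1) [-x clear] — {connector, daughtercard, fan, module, retainer, shield}
7. duct@(0, 1) — -x/-y all obstructed ⇒ blocked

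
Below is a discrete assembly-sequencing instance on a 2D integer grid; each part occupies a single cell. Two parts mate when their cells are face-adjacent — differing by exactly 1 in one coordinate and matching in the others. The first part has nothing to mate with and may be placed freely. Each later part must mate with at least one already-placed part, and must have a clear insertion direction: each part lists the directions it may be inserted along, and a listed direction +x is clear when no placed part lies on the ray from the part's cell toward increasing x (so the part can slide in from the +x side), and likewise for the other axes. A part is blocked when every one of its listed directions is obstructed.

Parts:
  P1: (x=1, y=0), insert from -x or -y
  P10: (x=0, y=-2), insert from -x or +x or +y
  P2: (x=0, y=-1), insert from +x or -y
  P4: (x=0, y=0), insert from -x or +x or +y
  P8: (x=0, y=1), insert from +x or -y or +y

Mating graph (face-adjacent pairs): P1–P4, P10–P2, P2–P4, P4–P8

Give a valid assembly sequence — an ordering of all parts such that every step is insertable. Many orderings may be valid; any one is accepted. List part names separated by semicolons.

P4; P2; P10; P1; P8

1. P4@(0, 0) [-x clear] — {P4}
2. P2@(0, -1) [+x clear] — {P2, P4}
3. P10@(0, -2) [-x clear] — {P10, P2, P4}
4. P1@(1, 0) [-y clear] — {P1, P10, P2, P4}
5. P8@(0, 1) [+x clear] — {P1, P10, P2, P4, P8}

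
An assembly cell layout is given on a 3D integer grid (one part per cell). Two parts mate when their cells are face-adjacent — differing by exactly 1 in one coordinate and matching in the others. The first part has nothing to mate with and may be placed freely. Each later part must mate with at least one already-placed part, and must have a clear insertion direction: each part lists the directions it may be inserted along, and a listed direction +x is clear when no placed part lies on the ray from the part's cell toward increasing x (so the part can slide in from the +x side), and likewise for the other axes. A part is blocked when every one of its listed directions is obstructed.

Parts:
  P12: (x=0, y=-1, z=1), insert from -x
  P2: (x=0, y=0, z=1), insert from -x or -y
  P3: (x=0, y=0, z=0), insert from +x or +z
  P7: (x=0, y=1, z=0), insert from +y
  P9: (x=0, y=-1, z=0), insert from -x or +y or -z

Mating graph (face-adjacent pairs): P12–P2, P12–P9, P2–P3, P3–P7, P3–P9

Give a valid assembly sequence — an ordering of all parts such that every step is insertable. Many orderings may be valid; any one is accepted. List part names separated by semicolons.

1. P7@(0, 1, 0) [+y clear] — {P7}
2. P3@(0, 0, 0) [+x clear] — {P3, P7}
3. P2@(0, 0, 1) [-x clear] — {P2, P3, P7}
4. P12@(0, -1, 1) [-x clear] — {P12, P2, P3, P7}
5. P9@(0, -1, 0) [-x clear] — {P12, P2, P3, P7, P9}

P7; P3; P2; P12; P9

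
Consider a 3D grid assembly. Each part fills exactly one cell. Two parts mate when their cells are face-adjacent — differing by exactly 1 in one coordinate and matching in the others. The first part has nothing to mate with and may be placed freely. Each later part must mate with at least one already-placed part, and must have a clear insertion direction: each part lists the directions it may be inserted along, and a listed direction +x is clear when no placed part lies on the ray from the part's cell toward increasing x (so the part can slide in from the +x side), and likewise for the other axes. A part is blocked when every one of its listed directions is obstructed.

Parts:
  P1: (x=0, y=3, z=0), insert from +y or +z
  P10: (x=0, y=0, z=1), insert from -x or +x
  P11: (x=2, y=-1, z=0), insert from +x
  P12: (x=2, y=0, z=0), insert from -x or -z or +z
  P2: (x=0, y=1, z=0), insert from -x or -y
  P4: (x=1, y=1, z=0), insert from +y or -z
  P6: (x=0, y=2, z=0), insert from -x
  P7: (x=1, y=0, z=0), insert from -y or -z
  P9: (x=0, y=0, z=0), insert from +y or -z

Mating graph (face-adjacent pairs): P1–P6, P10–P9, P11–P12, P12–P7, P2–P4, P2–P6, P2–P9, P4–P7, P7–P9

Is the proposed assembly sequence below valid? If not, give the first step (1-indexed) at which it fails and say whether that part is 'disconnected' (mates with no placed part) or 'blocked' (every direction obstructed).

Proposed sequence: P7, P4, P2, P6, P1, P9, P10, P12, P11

Valid

1. P7@(1, 0, 0) [-y clear] — {P7}
2. P4@(1, 1, 0) [+y clear] — {P4, P7}
3. P2@(0, 1, 0) [-x clear] — {P2, P4, P7}
4. P6@(0, 2, 0) [-x clear] — {P2, P4, P6, P7}
5. P1@(0, 3, 0) [+y clear] — {P1, P2, P4, P6, P7}
6. P9@(0, 0, 0) [-z clear] — {P1, P2, P4, P6, P7, P9}
7. P10@(0, 0, 1) [-x clear] — {P1, P10, P2, P4, P6, P7, P9}
8. P12@(2, 0, 0) [-z clear] — {P1, P10, P12, P2, P4, P6, P7, P9}
9. P11@(2, -1, 0) [+x clear] — {P1, P10, P11, P12, P2, P4, P6, P7, P9}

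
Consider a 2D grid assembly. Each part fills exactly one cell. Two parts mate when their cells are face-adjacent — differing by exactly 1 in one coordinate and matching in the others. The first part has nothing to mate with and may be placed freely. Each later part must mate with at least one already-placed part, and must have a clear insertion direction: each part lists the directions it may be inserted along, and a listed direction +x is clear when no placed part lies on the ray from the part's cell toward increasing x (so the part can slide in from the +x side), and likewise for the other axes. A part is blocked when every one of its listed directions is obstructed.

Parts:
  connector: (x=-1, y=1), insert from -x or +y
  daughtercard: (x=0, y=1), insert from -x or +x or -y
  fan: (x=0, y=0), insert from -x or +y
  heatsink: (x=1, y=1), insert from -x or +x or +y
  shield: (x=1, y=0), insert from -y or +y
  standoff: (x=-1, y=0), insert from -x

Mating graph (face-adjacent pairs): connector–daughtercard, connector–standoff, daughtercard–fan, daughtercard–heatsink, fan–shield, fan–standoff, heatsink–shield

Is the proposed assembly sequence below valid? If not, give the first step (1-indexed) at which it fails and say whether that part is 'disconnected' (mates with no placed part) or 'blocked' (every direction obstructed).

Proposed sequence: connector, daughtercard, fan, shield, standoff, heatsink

1. connector@(-1, 1) [-x clear] — {connector}
2. daughtercard@(0, 1) [+x clear] — {connector, daughtercard}
3. fan@(0, 0) [-x clear] — {connector, daughtercard, fan}
4. shield@(1, 0) [-y clear] — {connector, daughtercard, fan, shield}
5. standoff@(-1, 0) [-x clear] — {connector, daughtercard, fan, shield, standoff}
6. heatsink@(1, 1) [+x clear] — {connector, daughtercard, fan, heatsink, shield, standoff}

Valid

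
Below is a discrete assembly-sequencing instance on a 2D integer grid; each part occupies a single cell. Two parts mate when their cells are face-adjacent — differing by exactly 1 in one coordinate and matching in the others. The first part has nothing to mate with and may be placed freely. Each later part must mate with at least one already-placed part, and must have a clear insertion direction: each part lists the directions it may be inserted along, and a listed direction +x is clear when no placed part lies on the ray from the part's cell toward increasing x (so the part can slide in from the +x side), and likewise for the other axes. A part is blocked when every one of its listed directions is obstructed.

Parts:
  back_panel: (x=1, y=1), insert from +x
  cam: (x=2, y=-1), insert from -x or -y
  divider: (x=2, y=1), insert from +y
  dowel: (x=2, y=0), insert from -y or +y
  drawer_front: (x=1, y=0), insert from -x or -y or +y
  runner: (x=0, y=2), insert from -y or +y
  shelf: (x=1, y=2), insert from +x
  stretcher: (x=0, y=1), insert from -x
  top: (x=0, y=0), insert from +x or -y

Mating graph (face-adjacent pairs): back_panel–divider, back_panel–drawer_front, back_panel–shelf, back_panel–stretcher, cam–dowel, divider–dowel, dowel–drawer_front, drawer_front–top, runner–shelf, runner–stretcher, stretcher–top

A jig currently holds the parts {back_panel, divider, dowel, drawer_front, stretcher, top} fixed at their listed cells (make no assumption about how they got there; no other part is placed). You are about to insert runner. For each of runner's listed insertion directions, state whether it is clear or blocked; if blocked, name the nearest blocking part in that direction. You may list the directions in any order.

-y: nearest on ray is stretcher@(0, 1) ⇒ blocked
+y: ray from runner(0, 2) has no placed part ⇒ clear

+y: clear; -y: blocked by stretcher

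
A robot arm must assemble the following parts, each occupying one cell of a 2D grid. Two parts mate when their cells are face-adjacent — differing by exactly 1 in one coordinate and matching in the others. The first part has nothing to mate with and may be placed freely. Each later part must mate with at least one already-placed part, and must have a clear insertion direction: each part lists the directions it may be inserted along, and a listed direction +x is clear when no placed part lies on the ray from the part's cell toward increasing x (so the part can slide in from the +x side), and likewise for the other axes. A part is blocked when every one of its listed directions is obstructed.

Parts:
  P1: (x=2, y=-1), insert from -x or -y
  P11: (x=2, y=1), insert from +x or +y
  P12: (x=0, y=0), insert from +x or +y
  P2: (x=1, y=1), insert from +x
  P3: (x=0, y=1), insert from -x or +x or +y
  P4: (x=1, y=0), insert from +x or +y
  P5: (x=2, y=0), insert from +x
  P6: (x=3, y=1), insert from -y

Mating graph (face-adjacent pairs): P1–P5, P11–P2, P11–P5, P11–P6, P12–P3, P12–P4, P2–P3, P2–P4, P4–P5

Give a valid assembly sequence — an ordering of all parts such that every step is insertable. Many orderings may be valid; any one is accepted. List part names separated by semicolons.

1. P12@(0, 0) [+x clear] — {P12}
2. P4@(1, 0) [+x clear] — {P12, P4}
3. P3@(0, 1) [-x clear] — {P12, P3, P4}
4. P2@(1, 1) [+x clear] — {P12, P2, P3, P4}
5. P5@(2, 0) [+x clear] — {P12, P2, P3, P4, P5}
6. P1@(2, -1) [-x clear] — {P1, P12, P2, P3, P4, P5}
7. P11@(2, 1) [+x clear] — {P1, P11, P12, P2, P3, P4, P5}
8. P6@(3, 1) [-y clear] — {P1, P11, P12, P2, P3, P4, P5, P6}

P12; P4; P3; P2; P5; P1; P11; P6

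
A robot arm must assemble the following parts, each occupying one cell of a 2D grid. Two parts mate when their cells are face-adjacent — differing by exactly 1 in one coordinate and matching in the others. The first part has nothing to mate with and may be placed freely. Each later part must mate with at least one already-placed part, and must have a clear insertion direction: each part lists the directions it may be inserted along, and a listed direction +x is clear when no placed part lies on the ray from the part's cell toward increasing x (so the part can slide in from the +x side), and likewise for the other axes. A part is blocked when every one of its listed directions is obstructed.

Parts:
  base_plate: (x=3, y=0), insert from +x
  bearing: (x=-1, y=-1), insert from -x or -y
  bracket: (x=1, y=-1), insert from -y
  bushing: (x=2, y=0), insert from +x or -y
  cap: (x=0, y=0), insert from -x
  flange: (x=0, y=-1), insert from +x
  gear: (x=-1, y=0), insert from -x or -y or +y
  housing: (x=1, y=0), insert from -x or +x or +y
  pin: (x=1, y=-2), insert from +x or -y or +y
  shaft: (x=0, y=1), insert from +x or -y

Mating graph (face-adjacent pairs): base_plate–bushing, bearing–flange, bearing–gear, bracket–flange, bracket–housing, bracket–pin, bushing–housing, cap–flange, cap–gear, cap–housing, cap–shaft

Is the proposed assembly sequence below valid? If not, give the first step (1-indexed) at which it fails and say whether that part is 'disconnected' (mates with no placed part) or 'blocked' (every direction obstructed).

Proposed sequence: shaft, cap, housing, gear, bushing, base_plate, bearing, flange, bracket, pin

Valid

1. shaft@(0, 1) [+x clear] — {shaft}
2. cap@(0, 0) [-x clear] — {cap, shaft}
3. housing@(1, 0) [+x clear] — {cap, housing, shaft}
4. gear@(-1, 0) [-x clear] — {cap, gear, housing, shaft}
5. bushing@(2, 0) [+x clear] — {bushing, cap, gear, housing, shaft}
6. base_plate@(3, 0) [+x clear] — {base_plate, bushing, cap, gear, housing, shaft}
7. bearing@(-1, -1) [-x clear] — {base_plate, bearing, bushing, cap, gear, housing, shaft}
8. flange@(0, -1) [+x clear] — {base_plate, bearing, bushing, cap, flange, gear, housing, shaft}
9. bracket@(1, -1) [-y clear] — {base_plate, bearing, bracket, bushing, cap, flange, gear, housing, shaft}
10. pin@(1, -2) [+x clear] — {base_plate, bearing, bracket, bushing, cap, flange, gear, housing, pin, shaft}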